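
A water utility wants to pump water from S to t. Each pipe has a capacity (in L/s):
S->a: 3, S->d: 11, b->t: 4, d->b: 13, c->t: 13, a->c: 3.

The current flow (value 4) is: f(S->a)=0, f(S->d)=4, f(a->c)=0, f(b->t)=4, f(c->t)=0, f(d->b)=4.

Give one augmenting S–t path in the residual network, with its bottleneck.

Residual along S->a->c->t: S->a: 3, a->c: 3, c->t: 13.
Bottleneck = min = 3.

S->a->c->t, bottleneck 3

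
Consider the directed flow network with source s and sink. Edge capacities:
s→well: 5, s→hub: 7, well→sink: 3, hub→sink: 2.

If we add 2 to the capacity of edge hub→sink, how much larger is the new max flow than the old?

Original max flow = 5.
After raising cap(hub→sink), augmenting paths through that edge carry 2 more units.
New max flow = 7. Increase = 2.

2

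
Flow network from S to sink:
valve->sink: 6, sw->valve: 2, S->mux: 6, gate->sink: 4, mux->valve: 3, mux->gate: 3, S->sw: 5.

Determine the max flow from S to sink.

Augment S->mux->gate->sink: bottleneck 3. Total 3.
Augment S->mux->valve->sink: bottleneck 3. Total 6.
Augment S->sw->valve->sink: bottleneck 2. Total 8.
No augmenting path remains in the residual graph.

8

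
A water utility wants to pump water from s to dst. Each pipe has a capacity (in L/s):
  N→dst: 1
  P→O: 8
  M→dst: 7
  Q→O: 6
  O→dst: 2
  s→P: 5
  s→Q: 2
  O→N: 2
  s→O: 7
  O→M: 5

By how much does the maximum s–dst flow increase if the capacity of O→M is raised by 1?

1

Original max flow = 8.
After raising cap(O→M), augmenting paths through that edge carry 1 more unit.
New max flow = 9. Increase = 1.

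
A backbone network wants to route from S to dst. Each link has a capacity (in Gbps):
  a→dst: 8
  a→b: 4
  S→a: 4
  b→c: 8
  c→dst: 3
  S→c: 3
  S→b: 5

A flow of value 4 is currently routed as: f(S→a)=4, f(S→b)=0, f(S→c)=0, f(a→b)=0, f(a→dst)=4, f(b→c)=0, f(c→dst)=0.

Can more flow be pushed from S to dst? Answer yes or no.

Yes

Residual path S→c→dst has bottleneck 3 > 0.
Pushing 3 along it raises the flow to 7, so the given flow is not maximum.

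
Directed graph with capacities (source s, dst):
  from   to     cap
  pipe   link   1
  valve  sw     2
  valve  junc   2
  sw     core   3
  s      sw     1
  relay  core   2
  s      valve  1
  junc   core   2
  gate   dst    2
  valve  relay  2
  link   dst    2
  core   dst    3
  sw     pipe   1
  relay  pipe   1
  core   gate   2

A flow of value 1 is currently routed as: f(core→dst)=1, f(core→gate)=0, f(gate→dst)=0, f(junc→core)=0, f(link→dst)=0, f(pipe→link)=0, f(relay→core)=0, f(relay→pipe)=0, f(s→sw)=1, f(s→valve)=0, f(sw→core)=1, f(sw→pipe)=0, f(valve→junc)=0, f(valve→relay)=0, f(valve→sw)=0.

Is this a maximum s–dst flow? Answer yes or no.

No

Residual path s→valve→relay→core→dst has bottleneck 1 > 0.
Pushing 1 along it raises the flow to 2, so the given flow is not maximum.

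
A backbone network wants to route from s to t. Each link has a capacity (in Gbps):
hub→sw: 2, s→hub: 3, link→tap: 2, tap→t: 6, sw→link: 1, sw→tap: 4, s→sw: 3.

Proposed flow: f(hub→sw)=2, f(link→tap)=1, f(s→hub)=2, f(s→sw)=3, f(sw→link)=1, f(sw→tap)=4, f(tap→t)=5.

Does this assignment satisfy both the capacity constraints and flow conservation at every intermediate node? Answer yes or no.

Every edge has 0 ≤ f(e) ≤ cap(e).
At each intermediate node, inflow equals outflow.

Yes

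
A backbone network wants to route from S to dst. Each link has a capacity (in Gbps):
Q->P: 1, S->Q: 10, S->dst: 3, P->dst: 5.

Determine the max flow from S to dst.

Augment S->dst: bottleneck 3. Total 3.
Augment S->Q->P->dst: bottleneck 1. Total 4.
No augmenting path remains in the residual graph.

4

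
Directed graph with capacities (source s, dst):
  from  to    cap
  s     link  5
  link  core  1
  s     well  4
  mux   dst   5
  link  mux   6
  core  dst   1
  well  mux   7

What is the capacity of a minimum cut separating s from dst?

Max flow = 6 (via 3 augmenting paths).
In the residual at optimum, the set reachable from s is {link, mux, s, well}.
Cut edges: link->core (cap 1), mux->dst (cap 5). Sum = 6.

6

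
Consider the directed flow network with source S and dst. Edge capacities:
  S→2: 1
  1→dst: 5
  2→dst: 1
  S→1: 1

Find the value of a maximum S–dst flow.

Augment S→1→dst: bottleneck 1. Total 1.
Augment S→2→dst: bottleneck 1. Total 2.
No augmenting path remains in the residual graph.

2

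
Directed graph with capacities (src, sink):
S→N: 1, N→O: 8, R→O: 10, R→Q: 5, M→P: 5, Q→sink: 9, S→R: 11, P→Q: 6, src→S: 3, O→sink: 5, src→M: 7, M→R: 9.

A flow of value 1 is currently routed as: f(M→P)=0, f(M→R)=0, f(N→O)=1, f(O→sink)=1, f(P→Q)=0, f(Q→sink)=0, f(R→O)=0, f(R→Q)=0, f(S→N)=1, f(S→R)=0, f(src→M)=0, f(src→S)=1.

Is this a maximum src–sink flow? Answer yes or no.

No

Residual path src→S→R→O→sink has bottleneck 2 > 0.
Pushing 2 along it raises the flow to 3, so the given flow is not maximum.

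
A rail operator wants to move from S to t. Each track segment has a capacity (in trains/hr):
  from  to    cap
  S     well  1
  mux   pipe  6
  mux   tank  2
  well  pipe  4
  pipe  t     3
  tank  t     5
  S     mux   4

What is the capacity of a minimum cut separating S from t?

Max flow = 5 (via 3 augmenting paths).
In the residual at optimum, the set reachable from S is {S}.
Cut edges: S->well (cap 1), S->mux (cap 4). Sum = 5.

5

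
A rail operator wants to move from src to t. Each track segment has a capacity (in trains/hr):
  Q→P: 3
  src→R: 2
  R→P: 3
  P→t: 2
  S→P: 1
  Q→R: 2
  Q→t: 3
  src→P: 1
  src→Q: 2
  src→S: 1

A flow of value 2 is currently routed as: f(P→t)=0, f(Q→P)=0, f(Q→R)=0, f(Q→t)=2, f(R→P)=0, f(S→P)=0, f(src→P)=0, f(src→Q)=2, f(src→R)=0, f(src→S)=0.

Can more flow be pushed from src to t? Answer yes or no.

Yes

Residual path src→P→t has bottleneck 1 > 0.
Pushing 1 along it raises the flow to 3, so the given flow is not maximum.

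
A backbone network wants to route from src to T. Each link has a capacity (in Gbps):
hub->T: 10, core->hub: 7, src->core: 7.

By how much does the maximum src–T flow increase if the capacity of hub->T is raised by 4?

0

Original max flow = 7.
Edge hub->T does not cross the min cut (source side {src}), so extra capacity there cannot help.
New max flow = 7. Increase = 0.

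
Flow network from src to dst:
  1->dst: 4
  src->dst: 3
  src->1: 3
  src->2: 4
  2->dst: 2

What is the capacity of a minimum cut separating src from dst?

8

Max flow = 8 (via 3 augmenting paths).
In the residual at optimum, the set reachable from src is {2, src}.
Cut edges: src->1 (cap 3), src->dst (cap 3), 2->dst (cap 2). Sum = 8.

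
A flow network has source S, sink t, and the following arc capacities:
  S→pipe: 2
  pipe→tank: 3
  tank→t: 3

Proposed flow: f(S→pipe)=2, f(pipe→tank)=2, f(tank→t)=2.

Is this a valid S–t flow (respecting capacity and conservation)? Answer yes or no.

Every edge has 0 ≤ f(e) ≤ cap(e).
At each intermediate node, inflow equals outflow.

Yes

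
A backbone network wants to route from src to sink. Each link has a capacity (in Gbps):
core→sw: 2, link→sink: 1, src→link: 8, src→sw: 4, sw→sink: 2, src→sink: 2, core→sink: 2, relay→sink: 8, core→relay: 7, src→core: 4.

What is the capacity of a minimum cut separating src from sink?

9

Max flow = 9 (via 5 augmenting paths).
In the residual at optimum, the set reachable from src is {link, src, sw}.
Cut edges: src→core (cap 4), src→sink (cap 2), link→sink (cap 1), sw→sink (cap 2). Sum = 9.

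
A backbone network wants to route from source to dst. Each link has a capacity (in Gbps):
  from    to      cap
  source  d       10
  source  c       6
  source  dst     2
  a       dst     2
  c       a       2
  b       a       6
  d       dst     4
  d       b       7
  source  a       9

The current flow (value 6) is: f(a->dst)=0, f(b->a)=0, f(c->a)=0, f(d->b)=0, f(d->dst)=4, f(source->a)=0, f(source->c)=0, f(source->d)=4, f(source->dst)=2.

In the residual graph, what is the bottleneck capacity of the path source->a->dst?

2

Residual capacities along the path: source->a: 9, a->dst: 2.
Minimum is 2.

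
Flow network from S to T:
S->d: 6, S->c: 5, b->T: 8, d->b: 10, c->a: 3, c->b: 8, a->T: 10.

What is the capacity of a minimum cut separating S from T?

11

Max flow = 11 (via 3 augmenting paths).
In the residual at optimum, the set reachable from S is {S}.
Cut edges: S->c (cap 5), S->d (cap 6). Sum = 11.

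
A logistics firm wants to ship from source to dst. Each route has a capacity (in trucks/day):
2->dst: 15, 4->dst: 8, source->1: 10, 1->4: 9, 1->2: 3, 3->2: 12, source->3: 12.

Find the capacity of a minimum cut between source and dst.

Max flow = 22 (via 3 augmenting paths).
In the residual at optimum, the set reachable from source is {source}.
Cut edges: source->3 (cap 12), source->1 (cap 10). Sum = 22.

22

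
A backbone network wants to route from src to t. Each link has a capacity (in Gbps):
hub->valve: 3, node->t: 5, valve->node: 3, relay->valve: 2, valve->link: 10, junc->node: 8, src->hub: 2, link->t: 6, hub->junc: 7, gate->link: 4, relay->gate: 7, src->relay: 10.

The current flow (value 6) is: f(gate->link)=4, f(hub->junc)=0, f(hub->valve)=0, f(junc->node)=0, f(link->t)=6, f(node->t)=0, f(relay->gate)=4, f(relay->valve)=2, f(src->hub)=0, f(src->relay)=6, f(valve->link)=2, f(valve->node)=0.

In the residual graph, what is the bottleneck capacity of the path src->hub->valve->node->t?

2

Residual capacities along the path: src->hub: 2, hub->valve: 3, valve->node: 3, node->t: 5.
Minimum is 2.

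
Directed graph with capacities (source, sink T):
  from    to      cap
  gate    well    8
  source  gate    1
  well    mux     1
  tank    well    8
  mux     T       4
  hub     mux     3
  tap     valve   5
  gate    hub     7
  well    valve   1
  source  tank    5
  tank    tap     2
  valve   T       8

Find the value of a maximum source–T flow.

Augment source->tank->tap->valve->T: bottleneck 2. Total 2.
Augment source->tank->well->valve->T: bottleneck 1. Total 3.
Augment source->tank->well->mux->T: bottleneck 1. Total 4.
Augment source->gate->hub->mux->T: bottleneck 1. Total 5.
No augmenting path remains in the residual graph.

5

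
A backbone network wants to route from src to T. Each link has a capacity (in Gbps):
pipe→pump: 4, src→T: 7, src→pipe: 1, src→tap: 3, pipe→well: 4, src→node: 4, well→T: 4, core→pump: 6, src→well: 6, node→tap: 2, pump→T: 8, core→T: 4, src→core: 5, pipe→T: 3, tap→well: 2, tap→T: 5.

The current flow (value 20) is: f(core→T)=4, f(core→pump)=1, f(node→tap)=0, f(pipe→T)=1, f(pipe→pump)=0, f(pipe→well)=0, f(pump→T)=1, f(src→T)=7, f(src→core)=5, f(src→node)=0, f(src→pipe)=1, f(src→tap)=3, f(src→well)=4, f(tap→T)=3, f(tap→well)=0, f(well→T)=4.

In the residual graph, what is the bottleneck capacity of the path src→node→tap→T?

2

Residual capacities along the path: src→node: 4, node→tap: 2, tap→T: 2.
Minimum is 2.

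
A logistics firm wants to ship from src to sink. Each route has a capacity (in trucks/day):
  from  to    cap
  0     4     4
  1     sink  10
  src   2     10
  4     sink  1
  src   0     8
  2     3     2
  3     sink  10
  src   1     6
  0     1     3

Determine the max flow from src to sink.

12

Augment src->1->sink: bottleneck 6. Total 6.
Augment src->0->1->sink: bottleneck 3. Total 9.
Augment src->0->4->sink: bottleneck 1. Total 10.
Augment src->2->3->sink: bottleneck 2. Total 12.
No augmenting path remains in the residual graph.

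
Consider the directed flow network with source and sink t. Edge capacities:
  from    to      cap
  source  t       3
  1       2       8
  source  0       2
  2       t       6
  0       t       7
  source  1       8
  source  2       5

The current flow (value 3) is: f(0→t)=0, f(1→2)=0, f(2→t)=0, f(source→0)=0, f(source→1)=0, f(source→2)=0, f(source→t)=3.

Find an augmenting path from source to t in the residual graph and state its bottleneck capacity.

source→2→t, bottleneck 5

Residual along source→2→t: source→2: 5, 2→t: 6.
Bottleneck = min = 5.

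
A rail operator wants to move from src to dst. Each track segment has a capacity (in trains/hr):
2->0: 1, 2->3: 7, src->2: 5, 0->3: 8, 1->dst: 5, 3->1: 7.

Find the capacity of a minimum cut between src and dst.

5

Max flow = 5 (via 1 augmenting path).
In the residual at optimum, the set reachable from src is {src}.
Cut edges: src->2 (cap 5). Sum = 5.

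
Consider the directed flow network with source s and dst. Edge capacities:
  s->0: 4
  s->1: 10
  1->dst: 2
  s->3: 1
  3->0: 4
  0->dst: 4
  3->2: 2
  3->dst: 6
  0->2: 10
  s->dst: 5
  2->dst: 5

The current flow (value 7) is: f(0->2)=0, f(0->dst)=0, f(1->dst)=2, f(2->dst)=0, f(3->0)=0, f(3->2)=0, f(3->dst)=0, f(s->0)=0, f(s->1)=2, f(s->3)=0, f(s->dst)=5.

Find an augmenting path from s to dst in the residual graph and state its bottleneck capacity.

s->3->dst, bottleneck 1

Residual along s->3->dst: s->3: 1, 3->dst: 6.
Bottleneck = min = 1.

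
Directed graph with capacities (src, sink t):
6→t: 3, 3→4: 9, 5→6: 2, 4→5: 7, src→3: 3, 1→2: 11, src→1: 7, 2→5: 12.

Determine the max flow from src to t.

Augment src→3→4→5→6→t: bottleneck 2. Total 2.
No augmenting path remains in the residual graph.

2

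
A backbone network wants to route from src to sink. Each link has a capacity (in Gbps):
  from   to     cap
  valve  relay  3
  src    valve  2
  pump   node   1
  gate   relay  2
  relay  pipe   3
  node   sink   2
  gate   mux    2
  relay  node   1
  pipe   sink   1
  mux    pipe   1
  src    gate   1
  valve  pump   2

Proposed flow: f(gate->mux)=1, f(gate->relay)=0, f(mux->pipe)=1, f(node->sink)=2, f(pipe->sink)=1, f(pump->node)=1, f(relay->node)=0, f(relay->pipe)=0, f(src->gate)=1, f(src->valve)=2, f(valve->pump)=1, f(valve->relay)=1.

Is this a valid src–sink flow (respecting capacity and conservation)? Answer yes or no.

No

Conservation fails at relay: inflow 1 ≠ outflow 0.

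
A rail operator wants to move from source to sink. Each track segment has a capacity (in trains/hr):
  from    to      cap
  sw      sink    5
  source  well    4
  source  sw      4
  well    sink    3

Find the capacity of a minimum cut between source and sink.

7

Max flow = 7 (via 2 augmenting paths).
In the residual at optimum, the set reachable from source is {source, well}.
Cut edges: source→sw (cap 4), well→sink (cap 3). Sum = 7.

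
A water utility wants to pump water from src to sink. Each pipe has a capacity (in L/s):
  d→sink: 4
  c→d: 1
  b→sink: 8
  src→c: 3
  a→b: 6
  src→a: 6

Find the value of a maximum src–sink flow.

Augment src→a→b→sink: bottleneck 6. Total 6.
Augment src→c→d→sink: bottleneck 1. Total 7.
No augmenting path remains in the residual graph.

7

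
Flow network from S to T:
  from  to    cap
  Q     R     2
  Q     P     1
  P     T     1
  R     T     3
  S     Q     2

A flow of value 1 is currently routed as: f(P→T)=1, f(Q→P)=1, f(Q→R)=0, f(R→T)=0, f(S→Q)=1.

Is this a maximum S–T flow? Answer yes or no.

No

Residual path S→Q→R→T has bottleneck 1 > 0.
Pushing 1 along it raises the flow to 2, so the given flow is not maximum.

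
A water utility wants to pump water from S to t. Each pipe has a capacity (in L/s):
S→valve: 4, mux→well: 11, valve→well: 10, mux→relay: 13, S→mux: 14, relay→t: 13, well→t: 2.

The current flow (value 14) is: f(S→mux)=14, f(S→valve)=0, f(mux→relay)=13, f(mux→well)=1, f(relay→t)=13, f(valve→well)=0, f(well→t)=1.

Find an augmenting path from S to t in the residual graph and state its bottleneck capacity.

Residual along S→valve→well→t: S→valve: 4, valve→well: 10, well→t: 1.
Bottleneck = min = 1.

S→valve→well→t, bottleneck 1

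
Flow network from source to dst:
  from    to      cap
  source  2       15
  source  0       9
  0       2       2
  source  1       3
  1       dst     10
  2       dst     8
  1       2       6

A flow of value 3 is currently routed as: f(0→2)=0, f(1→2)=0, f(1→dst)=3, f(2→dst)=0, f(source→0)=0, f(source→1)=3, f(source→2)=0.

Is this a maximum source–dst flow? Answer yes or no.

No

Residual path source→2→dst has bottleneck 8 > 0.
Pushing 8 along it raises the flow to 11, so the given flow is not maximum.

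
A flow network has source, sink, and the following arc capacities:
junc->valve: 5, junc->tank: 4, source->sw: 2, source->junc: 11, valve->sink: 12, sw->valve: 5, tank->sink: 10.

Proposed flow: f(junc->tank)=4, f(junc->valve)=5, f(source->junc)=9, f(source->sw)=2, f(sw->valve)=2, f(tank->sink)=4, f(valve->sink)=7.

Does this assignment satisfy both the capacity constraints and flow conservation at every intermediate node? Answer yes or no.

Every edge has 0 ≤ f(e) ≤ cap(e).
At each intermediate node, inflow equals outflow.

Yes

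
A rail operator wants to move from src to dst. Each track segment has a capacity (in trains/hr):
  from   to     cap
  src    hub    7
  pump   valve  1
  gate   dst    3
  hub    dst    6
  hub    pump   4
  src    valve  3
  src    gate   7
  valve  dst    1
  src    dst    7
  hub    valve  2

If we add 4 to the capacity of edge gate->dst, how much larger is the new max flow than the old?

Original max flow = 17.
After raising cap(gate->dst), augmenting paths through that edge carry 4 more units.
New max flow = 21. Increase = 4.

4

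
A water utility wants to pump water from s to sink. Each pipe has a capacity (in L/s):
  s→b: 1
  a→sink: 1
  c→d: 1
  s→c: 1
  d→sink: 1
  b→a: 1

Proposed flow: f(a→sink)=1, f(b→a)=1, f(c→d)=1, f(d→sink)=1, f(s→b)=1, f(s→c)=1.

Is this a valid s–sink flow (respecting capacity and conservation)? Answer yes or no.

Yes

Every edge has 0 ≤ f(e) ≤ cap(e).
At each intermediate node, inflow equals outflow.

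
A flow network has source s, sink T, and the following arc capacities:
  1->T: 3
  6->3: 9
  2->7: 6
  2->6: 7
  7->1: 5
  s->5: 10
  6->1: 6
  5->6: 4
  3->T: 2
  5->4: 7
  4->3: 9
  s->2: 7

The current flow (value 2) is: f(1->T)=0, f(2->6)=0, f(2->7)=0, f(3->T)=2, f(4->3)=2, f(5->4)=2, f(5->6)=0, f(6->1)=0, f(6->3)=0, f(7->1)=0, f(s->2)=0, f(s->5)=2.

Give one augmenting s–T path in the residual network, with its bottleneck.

s->5->6->1->T, bottleneck 3

Residual along s->5->6->1->T: s->5: 8, 5->6: 4, 6->1: 6, 1->T: 3.
Bottleneck = min = 3.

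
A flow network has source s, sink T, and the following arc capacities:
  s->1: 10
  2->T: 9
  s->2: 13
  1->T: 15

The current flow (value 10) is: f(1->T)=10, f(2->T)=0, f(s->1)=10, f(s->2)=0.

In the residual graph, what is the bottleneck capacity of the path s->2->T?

9

Residual capacities along the path: s->2: 13, 2->T: 9.
Minimum is 9.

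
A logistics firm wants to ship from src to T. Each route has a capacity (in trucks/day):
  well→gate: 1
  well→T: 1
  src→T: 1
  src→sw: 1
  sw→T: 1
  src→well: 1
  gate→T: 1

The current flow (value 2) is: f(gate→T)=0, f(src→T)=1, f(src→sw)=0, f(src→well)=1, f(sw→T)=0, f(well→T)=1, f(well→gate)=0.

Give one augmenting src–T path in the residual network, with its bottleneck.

src→sw→T, bottleneck 1

Residual along src→sw→T: src→sw: 1, sw→T: 1.
Bottleneck = min = 1.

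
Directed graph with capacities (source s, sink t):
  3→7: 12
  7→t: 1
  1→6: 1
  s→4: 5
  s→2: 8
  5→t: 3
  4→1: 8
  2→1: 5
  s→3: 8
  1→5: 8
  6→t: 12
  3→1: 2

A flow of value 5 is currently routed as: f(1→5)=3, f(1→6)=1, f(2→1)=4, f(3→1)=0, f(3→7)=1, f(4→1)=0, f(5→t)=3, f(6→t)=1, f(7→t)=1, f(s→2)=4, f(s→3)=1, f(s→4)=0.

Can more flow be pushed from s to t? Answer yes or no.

No

Residual reachable from s: {1, 2, 3, 4, 5, 7, s}; t is not reachable.
Saturated cut: 1→6, 5→t, 7→t with total capacity 5 = current flow value. Flow is maximum.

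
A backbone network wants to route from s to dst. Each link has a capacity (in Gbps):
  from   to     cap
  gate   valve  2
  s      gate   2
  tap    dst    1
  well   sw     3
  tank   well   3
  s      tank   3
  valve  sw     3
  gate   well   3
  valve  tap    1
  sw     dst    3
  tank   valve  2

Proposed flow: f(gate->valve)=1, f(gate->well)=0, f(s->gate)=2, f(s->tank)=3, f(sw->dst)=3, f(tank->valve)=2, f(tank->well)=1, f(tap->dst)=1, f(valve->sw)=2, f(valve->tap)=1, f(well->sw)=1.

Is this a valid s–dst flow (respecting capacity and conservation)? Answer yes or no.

No

Conservation fails at gate: inflow 2 ≠ outflow 1.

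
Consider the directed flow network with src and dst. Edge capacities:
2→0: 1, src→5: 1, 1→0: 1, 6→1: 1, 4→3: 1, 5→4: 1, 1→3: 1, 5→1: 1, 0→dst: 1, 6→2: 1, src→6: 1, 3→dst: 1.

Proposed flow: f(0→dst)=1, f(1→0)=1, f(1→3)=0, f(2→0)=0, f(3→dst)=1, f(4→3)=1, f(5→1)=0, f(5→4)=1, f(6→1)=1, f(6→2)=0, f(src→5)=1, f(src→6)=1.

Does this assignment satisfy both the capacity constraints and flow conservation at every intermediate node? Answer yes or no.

Every edge has 0 ≤ f(e) ≤ cap(e).
At each intermediate node, inflow equals outflow.

Yes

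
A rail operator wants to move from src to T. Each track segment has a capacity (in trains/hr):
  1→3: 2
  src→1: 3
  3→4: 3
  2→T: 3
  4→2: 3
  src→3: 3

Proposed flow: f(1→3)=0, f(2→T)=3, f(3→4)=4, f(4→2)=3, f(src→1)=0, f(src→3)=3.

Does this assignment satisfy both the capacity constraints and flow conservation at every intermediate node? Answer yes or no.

No

Capacity violated on 3→4: flow 4 > capacity 3.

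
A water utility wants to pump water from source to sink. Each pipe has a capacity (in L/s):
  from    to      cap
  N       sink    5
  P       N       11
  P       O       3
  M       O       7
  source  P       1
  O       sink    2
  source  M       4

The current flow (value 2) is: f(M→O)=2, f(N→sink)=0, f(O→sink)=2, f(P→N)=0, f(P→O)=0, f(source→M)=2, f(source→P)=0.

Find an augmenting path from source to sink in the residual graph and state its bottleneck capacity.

Residual along source→P→N→sink: source→P: 1, P→N: 11, N→sink: 5.
Bottleneck = min = 1.

source→P→N→sink, bottleneck 1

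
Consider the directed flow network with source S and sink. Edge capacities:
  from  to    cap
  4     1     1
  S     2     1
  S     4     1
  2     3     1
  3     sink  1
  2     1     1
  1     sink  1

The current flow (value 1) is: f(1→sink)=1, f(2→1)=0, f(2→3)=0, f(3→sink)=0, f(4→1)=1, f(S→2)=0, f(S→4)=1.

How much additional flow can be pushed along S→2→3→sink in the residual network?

Residual capacities along the path: S→2: 1, 2→3: 1, 3→sink: 1.
Minimum is 1.

1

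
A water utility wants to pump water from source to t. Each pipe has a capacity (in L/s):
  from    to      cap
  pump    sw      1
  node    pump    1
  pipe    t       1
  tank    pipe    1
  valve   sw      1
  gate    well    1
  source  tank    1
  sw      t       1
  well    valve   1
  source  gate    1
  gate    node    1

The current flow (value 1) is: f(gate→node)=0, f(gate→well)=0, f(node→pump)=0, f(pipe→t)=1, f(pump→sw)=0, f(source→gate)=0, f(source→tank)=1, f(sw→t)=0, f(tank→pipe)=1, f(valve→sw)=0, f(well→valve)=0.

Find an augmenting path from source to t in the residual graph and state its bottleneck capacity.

source→gate→node→pump→sw→t, bottleneck 1

Residual along source→gate→node→pump→sw→t: source→gate: 1, gate→node: 1, node→pump: 1, pump→sw: 1, sw→t: 1.
Bottleneck = min = 1.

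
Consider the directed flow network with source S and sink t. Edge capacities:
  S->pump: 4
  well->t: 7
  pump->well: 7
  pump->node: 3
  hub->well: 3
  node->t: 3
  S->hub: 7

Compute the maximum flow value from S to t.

7

Augment S->pump->node->t: bottleneck 3. Total 3.
Augment S->pump->well->t: bottleneck 1. Total 4.
Augment S->hub->well->t: bottleneck 3. Total 7.
No augmenting path remains in the residual graph.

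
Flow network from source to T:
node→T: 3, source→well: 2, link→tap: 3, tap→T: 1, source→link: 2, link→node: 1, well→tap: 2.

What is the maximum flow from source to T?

2

Augment source→well→tap→T: bottleneck 1. Total 1.
Augment source→link→node→T: bottleneck 1. Total 2.
No augmenting path remains in the residual graph.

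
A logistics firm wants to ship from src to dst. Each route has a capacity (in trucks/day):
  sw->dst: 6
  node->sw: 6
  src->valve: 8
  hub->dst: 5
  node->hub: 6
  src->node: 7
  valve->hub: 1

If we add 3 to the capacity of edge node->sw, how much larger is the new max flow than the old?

0

Original max flow = 8.
Edge node->sw does not cross the min cut (source side {src, valve}), so extra capacity there cannot help.
New max flow = 8. Increase = 0.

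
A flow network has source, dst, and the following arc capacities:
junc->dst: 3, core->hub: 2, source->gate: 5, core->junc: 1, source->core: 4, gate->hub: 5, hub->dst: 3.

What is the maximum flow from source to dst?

Augment source->core->junc->dst: bottleneck 1. Total 1.
Augment source->core->hub->dst: bottleneck 2. Total 3.
Augment source->gate->hub->dst: bottleneck 1. Total 4.
No augmenting path remains in the residual graph.

4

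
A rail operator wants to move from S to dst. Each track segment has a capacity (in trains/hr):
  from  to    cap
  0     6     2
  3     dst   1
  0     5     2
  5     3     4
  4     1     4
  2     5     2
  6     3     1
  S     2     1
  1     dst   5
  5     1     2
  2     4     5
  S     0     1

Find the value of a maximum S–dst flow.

2

Augment S->2->4->1->dst: bottleneck 1. Total 1.
Augment S->0->5->1->dst: bottleneck 1. Total 2.
No augmenting path remains in the residual graph.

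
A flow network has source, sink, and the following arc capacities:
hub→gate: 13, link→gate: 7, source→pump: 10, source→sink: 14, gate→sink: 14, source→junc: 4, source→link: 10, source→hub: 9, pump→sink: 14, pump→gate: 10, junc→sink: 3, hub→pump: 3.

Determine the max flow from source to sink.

43

Augment source→sink: bottleneck 14. Total 14.
Augment source→pump→sink: bottleneck 10. Total 24.
Augment source→junc→sink: bottleneck 3. Total 27.
Augment source→hub→pump→sink: bottleneck 3. Total 30.
Augment source→hub→gate→sink: bottleneck 6. Total 36.
Augment source→link→gate→sink: bottleneck 7. Total 43.
No augmenting path remains in the residual graph.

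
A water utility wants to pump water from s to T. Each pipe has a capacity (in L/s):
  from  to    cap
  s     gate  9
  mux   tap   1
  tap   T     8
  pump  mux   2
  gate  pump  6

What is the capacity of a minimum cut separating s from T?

1

Max flow = 1 (via 1 augmenting path).
In the residual at optimum, the set reachable from s is {gate, mux, pump, s}.
Cut edges: mux->tap (cap 1). Sum = 1.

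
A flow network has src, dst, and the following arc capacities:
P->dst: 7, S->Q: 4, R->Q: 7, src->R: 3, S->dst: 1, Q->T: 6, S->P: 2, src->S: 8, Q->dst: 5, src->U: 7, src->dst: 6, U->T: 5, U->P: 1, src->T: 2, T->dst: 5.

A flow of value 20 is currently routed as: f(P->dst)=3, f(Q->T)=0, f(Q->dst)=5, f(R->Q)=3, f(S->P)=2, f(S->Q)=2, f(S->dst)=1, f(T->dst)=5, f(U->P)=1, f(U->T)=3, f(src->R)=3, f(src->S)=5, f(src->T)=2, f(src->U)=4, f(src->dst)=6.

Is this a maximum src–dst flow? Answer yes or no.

Yes

Residual reachable from src: {Q, R, S, T, U, src}; dst is not reachable.
Saturated cut: src->dst, S->P, S->dst, Q->dst, U->P, T->dst with total capacity 20 = current flow value. Flow is maximum.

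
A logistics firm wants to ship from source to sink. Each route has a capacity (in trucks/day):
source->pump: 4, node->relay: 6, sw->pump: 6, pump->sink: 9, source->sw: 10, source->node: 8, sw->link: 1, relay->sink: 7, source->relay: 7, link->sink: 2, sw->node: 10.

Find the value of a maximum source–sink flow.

Augment source->pump->sink: bottleneck 4. Total 4.
Augment source->relay->sink: bottleneck 7. Total 11.
Augment source->sw->pump->sink: bottleneck 5. Total 16.
Augment source->sw->link->sink: bottleneck 1. Total 17.
No augmenting path remains in the residual graph.

17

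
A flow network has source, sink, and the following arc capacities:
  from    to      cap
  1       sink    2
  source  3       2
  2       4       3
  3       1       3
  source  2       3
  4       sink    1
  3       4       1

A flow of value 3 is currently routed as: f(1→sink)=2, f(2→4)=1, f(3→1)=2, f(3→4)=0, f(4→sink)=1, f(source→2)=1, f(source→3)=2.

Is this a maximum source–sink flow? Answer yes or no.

Residual reachable from source: {2, 4, source}; sink is not reachable.
Saturated cut: source→3, 4→sink with total capacity 3 = current flow value. Flow is maximum.

Yes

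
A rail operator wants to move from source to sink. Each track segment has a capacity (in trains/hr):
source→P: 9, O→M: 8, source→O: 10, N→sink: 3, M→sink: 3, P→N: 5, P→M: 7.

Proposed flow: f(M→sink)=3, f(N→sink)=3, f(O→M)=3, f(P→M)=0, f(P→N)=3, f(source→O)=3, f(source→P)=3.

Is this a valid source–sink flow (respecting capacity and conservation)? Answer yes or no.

Every edge has 0 ≤ f(e) ≤ cap(e).
At each intermediate node, inflow equals outflow.

Yes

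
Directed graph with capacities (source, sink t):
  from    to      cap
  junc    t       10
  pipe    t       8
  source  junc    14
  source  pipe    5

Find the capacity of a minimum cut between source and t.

Max flow = 15 (via 2 augmenting paths).
In the residual at optimum, the set reachable from source is {junc, source}.
Cut edges: source→pipe (cap 5), junc→t (cap 10). Sum = 15.

15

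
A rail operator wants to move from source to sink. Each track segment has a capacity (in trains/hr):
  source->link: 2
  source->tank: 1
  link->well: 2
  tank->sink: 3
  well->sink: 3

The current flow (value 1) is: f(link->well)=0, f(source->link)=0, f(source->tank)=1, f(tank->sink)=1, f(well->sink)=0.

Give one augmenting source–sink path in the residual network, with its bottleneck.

Residual along source->link->well->sink: source->link: 2, link->well: 2, well->sink: 3.
Bottleneck = min = 2.

source->link->well->sink, bottleneck 2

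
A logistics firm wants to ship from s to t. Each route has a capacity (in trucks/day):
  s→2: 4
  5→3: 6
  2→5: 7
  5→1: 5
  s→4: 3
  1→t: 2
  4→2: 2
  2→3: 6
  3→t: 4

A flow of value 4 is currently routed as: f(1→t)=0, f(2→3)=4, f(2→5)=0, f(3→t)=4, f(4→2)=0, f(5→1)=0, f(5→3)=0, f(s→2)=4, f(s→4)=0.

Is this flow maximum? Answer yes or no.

Residual path s→4→2→5→1→t has bottleneck 2 > 0.
Pushing 2 along it raises the flow to 6, so the given flow is not maximum.

No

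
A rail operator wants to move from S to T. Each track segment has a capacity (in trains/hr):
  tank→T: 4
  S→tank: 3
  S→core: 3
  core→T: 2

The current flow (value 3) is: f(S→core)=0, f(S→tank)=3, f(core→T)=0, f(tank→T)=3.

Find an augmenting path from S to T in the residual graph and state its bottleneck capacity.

Residual along S→core→T: S→core: 3, core→T: 2.
Bottleneck = min = 2.

S→core→T, bottleneck 2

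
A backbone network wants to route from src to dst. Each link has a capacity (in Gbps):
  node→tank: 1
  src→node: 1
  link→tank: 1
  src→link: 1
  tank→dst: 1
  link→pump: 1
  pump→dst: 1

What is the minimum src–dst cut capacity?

Max flow = 2 (via 2 augmenting paths).
In the residual at optimum, the set reachable from src is {src}.
Cut edges: src→link (cap 1), src→node (cap 1). Sum = 2.

2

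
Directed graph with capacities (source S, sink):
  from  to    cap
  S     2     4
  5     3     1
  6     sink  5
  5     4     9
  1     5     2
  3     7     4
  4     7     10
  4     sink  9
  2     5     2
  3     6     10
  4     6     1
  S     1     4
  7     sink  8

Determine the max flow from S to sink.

Augment S→2→5→4→sink: bottleneck 2. Total 2.
Augment S→1→5→4→sink: bottleneck 2. Total 4.
No augmenting path remains in the residual graph.

4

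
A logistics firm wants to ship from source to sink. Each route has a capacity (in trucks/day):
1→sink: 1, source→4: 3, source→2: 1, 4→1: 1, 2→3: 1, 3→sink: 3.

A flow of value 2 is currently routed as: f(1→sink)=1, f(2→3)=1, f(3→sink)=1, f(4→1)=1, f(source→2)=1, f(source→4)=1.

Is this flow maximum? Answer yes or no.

Yes

Residual reachable from source: {4, source}; sink is not reachable.
Saturated cut: 4→1, source→2 with total capacity 2 = current flow value. Flow is maximum.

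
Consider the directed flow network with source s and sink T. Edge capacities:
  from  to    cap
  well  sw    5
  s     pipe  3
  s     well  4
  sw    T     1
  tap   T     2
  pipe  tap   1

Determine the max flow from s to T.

2

Augment s→pipe→tap→T: bottleneck 1. Total 1.
Augment s→well→sw→T: bottleneck 1. Total 2.
No augmenting path remains in the residual graph.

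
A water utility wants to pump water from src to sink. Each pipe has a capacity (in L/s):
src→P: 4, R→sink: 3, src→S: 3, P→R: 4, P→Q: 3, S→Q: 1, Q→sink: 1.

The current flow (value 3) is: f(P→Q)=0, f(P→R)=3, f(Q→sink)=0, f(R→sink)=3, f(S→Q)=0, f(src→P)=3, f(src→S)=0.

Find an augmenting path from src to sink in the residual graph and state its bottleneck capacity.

Residual along src→P→Q→sink: src→P: 1, P→Q: 3, Q→sink: 1.
Bottleneck = min = 1.

src→P→Q→sink, bottleneck 1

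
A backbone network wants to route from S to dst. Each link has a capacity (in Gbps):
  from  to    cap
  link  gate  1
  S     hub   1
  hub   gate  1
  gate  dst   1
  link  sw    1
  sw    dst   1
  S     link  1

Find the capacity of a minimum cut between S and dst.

2

Max flow = 2 (via 2 augmenting paths).
In the residual at optimum, the set reachable from S is {S}.
Cut edges: S→hub (cap 1), S→link (cap 1). Sum = 2.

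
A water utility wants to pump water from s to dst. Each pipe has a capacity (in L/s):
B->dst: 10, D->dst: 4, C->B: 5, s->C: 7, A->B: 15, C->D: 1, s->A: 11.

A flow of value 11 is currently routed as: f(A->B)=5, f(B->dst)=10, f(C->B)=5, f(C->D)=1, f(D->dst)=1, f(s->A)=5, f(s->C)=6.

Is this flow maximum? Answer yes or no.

Yes

Residual reachable from s: {A, B, C, s}; dst is not reachable.
Saturated cut: C->D, B->dst with total capacity 11 = current flow value. Flow is maximum.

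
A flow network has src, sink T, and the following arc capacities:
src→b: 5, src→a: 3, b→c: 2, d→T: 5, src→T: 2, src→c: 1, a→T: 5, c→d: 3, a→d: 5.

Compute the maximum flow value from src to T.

8

Augment src→T: bottleneck 2. Total 2.
Augment src→a→T: bottleneck 3. Total 5.
Augment src→c→d→T: bottleneck 1. Total 6.
Augment src→b→c→d→T: bottleneck 2. Total 8.
No augmenting path remains in the residual graph.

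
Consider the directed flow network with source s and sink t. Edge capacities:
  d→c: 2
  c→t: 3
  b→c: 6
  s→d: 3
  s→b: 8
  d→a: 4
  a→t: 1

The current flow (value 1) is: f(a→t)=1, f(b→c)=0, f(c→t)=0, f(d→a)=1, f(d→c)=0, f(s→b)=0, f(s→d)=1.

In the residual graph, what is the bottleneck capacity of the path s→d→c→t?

Residual capacities along the path: s→d: 2, d→c: 2, c→t: 3.
Minimum is 2.

2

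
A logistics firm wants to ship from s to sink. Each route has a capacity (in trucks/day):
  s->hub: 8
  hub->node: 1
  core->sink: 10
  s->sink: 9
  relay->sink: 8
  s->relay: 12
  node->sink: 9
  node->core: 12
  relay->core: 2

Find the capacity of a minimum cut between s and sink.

Max flow = 20 (via 4 augmenting paths).
In the residual at optimum, the set reachable from s is {hub, relay, s}.
Cut edges: s->sink (cap 9), hub->node (cap 1), relay->core (cap 2), relay->sink (cap 8). Sum = 20.

20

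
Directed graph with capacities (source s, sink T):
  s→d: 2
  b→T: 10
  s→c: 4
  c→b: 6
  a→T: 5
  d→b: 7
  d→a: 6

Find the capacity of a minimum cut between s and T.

Max flow = 6 (via 2 augmenting paths).
In the residual at optimum, the set reachable from s is {s}.
Cut edges: s→c (cap 4), s→d (cap 2). Sum = 6.

6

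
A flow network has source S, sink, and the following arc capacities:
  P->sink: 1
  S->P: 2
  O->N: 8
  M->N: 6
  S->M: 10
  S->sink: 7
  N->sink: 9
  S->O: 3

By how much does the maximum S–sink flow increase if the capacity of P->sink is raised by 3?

Original max flow = 17.
After raising cap(P->sink), augmenting paths through that edge carry 1 more unit.
New max flow = 18. Increase = 1.

1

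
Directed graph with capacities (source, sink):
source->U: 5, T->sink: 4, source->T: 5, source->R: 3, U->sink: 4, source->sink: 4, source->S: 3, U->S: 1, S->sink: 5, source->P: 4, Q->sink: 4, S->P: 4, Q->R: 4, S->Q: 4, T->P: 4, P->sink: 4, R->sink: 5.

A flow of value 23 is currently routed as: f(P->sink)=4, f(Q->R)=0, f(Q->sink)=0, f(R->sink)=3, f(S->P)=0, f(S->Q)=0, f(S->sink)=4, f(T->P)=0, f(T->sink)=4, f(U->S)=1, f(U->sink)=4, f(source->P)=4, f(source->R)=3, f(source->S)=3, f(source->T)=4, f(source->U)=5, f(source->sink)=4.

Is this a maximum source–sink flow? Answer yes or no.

Residual reachable from source: {P, T, source}; sink is not reachable.
Saturated cut: source->U, source->S, source->R, source->sink, T->sink, P->sink with total capacity 23 = current flow value. Flow is maximum.

Yes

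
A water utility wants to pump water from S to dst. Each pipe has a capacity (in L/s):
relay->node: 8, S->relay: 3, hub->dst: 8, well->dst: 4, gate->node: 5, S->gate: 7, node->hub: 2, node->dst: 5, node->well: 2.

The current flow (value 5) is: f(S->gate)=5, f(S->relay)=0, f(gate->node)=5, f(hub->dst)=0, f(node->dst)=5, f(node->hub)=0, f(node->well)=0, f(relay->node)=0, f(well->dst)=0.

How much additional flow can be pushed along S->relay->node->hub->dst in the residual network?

Residual capacities along the path: S->relay: 3, relay->node: 8, node->hub: 2, hub->dst: 8.
Minimum is 2.

2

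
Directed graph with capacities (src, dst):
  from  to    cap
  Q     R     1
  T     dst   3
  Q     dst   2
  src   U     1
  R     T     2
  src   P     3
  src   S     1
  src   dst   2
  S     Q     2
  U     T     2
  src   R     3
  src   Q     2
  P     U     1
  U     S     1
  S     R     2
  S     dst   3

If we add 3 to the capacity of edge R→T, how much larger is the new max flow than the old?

0

Original max flow = 9.
Even with extra capacity on R→T, another cut of capacity 9 remains binding.
New max flow = 9. Increase = 0.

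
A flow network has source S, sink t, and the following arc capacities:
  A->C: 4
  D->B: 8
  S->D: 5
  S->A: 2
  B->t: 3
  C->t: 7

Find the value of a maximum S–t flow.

5

Augment S->A->C->t: bottleneck 2. Total 2.
Augment S->D->B->t: bottleneck 3. Total 5.
No augmenting path remains in the residual graph.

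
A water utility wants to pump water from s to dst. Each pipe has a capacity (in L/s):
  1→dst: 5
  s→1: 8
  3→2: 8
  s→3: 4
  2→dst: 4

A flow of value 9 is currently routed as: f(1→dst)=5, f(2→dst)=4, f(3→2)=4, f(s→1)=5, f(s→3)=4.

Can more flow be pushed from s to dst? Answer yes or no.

No

Residual reachable from s: {1, s}; dst is not reachable.
Saturated cut: s→3, 1→dst with total capacity 9 = current flow value. Flow is maximum.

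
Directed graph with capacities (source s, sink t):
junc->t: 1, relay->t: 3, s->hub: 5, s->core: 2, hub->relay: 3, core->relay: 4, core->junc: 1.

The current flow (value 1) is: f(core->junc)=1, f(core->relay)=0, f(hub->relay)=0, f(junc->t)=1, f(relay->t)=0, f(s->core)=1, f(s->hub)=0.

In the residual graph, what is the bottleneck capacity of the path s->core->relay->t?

Residual capacities along the path: s->core: 1, core->relay: 4, relay->t: 3.
Minimum is 1.

1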